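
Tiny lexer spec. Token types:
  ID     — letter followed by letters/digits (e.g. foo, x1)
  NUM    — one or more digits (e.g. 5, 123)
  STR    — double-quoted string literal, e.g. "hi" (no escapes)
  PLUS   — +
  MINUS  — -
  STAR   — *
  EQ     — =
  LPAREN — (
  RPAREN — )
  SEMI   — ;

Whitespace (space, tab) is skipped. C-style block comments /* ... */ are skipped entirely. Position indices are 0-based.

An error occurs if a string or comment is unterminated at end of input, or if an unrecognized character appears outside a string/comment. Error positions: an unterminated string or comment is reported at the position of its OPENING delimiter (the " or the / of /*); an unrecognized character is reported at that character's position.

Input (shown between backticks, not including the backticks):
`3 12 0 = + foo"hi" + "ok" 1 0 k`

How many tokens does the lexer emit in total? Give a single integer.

Answer: 12

Derivation:
pos=0: emit NUM '3' (now at pos=1)
pos=2: emit NUM '12' (now at pos=4)
pos=5: emit NUM '0' (now at pos=6)
pos=7: emit EQ '='
pos=9: emit PLUS '+'
pos=11: emit ID 'foo' (now at pos=14)
pos=14: enter STRING mode
pos=14: emit STR "hi" (now at pos=18)
pos=19: emit PLUS '+'
pos=21: enter STRING mode
pos=21: emit STR "ok" (now at pos=25)
pos=26: emit NUM '1' (now at pos=27)
pos=28: emit NUM '0' (now at pos=29)
pos=30: emit ID 'k' (now at pos=31)
DONE. 12 tokens: [NUM, NUM, NUM, EQ, PLUS, ID, STR, PLUS, STR, NUM, NUM, ID]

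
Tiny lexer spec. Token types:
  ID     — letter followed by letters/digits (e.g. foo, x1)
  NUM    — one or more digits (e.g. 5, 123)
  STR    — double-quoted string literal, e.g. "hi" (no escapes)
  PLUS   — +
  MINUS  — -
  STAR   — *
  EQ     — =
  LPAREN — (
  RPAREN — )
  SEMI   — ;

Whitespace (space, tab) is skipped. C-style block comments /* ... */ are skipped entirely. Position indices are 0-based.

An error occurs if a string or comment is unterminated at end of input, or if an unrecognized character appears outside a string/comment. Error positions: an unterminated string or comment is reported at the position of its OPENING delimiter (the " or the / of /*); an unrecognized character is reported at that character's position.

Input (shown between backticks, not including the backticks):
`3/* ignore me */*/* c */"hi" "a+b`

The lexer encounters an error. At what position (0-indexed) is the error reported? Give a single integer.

Answer: 29

Derivation:
pos=0: emit NUM '3' (now at pos=1)
pos=1: enter COMMENT mode (saw '/*')
exit COMMENT mode (now at pos=16)
pos=16: emit STAR '*'
pos=17: enter COMMENT mode (saw '/*')
exit COMMENT mode (now at pos=24)
pos=24: enter STRING mode
pos=24: emit STR "hi" (now at pos=28)
pos=29: enter STRING mode
pos=29: ERROR — unterminated string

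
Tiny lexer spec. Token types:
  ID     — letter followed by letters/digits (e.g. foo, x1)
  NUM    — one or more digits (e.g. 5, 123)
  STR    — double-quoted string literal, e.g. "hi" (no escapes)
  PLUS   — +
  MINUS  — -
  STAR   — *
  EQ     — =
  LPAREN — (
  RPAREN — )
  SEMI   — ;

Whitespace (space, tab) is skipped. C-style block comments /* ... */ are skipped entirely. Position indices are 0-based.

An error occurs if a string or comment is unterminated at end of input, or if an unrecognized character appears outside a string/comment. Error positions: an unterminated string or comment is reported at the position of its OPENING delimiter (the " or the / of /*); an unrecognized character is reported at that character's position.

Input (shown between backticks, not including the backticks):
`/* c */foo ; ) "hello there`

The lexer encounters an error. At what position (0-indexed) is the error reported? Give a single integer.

Answer: 15

Derivation:
pos=0: enter COMMENT mode (saw '/*')
exit COMMENT mode (now at pos=7)
pos=7: emit ID 'foo' (now at pos=10)
pos=11: emit SEMI ';'
pos=13: emit RPAREN ')'
pos=15: enter STRING mode
pos=15: ERROR — unterminated string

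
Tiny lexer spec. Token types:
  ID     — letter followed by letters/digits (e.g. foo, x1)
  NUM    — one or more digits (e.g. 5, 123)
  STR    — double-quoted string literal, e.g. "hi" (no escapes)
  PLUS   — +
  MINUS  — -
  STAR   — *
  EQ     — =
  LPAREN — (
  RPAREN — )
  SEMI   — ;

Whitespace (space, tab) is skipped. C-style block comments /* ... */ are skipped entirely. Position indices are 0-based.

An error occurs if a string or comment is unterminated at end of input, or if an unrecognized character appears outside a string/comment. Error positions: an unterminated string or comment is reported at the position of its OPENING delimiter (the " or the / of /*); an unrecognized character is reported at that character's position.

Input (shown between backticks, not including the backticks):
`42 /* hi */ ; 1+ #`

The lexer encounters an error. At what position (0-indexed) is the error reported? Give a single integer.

pos=0: emit NUM '42' (now at pos=2)
pos=3: enter COMMENT mode (saw '/*')
exit COMMENT mode (now at pos=11)
pos=12: emit SEMI ';'
pos=14: emit NUM '1' (now at pos=15)
pos=15: emit PLUS '+'
pos=17: ERROR — unrecognized char '#'

Answer: 17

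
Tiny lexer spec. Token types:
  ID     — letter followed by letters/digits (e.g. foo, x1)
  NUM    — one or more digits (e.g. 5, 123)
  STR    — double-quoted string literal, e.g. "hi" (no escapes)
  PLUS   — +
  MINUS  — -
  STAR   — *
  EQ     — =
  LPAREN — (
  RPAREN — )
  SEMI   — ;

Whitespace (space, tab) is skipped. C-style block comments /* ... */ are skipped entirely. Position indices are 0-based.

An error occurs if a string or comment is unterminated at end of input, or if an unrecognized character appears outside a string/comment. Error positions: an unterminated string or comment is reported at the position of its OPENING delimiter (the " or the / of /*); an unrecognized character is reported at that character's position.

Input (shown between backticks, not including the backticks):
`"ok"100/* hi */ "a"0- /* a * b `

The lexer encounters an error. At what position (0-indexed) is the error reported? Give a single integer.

Answer: 22

Derivation:
pos=0: enter STRING mode
pos=0: emit STR "ok" (now at pos=4)
pos=4: emit NUM '100' (now at pos=7)
pos=7: enter COMMENT mode (saw '/*')
exit COMMENT mode (now at pos=15)
pos=16: enter STRING mode
pos=16: emit STR "a" (now at pos=19)
pos=19: emit NUM '0' (now at pos=20)
pos=20: emit MINUS '-'
pos=22: enter COMMENT mode (saw '/*')
pos=22: ERROR — unterminated comment (reached EOF)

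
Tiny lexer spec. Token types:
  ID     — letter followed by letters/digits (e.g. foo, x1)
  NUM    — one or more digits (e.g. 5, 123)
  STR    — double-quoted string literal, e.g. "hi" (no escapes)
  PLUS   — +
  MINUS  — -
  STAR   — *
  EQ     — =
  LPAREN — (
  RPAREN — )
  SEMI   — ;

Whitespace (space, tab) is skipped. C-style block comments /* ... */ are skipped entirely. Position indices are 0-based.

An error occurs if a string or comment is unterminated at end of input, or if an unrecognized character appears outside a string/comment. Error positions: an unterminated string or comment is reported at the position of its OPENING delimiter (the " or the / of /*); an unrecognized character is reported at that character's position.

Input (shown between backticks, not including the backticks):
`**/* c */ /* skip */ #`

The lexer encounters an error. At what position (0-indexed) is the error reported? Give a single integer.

pos=0: emit STAR '*'
pos=1: emit STAR '*'
pos=2: enter COMMENT mode (saw '/*')
exit COMMENT mode (now at pos=9)
pos=10: enter COMMENT mode (saw '/*')
exit COMMENT mode (now at pos=20)
pos=21: ERROR — unrecognized char '#'

Answer: 21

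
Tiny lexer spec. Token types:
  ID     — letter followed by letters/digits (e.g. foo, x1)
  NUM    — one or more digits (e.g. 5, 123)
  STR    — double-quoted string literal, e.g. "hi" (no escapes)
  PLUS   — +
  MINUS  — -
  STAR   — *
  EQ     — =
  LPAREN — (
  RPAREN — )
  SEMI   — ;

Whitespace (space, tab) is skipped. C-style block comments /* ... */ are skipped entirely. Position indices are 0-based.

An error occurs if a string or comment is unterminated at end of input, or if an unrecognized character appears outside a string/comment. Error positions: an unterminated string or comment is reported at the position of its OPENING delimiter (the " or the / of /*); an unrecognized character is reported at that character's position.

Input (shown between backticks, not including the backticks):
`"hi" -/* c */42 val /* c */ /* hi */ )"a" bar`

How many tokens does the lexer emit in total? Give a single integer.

Answer: 7

Derivation:
pos=0: enter STRING mode
pos=0: emit STR "hi" (now at pos=4)
pos=5: emit MINUS '-'
pos=6: enter COMMENT mode (saw '/*')
exit COMMENT mode (now at pos=13)
pos=13: emit NUM '42' (now at pos=15)
pos=16: emit ID 'val' (now at pos=19)
pos=20: enter COMMENT mode (saw '/*')
exit COMMENT mode (now at pos=27)
pos=28: enter COMMENT mode (saw '/*')
exit COMMENT mode (now at pos=36)
pos=37: emit RPAREN ')'
pos=38: enter STRING mode
pos=38: emit STR "a" (now at pos=41)
pos=42: emit ID 'bar' (now at pos=45)
DONE. 7 tokens: [STR, MINUS, NUM, ID, RPAREN, STR, ID]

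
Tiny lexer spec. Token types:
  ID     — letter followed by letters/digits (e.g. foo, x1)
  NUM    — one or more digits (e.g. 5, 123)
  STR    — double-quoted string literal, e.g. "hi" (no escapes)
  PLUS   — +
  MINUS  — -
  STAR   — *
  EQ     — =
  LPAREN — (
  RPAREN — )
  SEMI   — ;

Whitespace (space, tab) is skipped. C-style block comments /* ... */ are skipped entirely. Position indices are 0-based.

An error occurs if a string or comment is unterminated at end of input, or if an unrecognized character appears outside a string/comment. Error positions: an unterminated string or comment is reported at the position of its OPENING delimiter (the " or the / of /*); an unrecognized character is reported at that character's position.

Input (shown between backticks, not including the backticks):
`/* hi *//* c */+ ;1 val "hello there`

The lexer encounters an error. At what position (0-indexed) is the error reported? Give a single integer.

Answer: 24

Derivation:
pos=0: enter COMMENT mode (saw '/*')
exit COMMENT mode (now at pos=8)
pos=8: enter COMMENT mode (saw '/*')
exit COMMENT mode (now at pos=15)
pos=15: emit PLUS '+'
pos=17: emit SEMI ';'
pos=18: emit NUM '1' (now at pos=19)
pos=20: emit ID 'val' (now at pos=23)
pos=24: enter STRING mode
pos=24: ERROR — unterminated string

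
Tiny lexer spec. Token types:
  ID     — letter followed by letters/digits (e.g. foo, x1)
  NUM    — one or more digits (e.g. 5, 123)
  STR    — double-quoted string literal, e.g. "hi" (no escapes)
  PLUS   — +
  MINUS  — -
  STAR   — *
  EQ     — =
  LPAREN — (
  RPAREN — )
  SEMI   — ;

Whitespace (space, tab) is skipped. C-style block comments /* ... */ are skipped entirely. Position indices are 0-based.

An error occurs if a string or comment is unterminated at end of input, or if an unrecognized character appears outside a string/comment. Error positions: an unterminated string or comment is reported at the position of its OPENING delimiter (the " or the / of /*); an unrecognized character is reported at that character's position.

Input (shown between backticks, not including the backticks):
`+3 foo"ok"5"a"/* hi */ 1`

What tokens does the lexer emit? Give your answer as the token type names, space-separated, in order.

Answer: PLUS NUM ID STR NUM STR NUM

Derivation:
pos=0: emit PLUS '+'
pos=1: emit NUM '3' (now at pos=2)
pos=3: emit ID 'foo' (now at pos=6)
pos=6: enter STRING mode
pos=6: emit STR "ok" (now at pos=10)
pos=10: emit NUM '5' (now at pos=11)
pos=11: enter STRING mode
pos=11: emit STR "a" (now at pos=14)
pos=14: enter COMMENT mode (saw '/*')
exit COMMENT mode (now at pos=22)
pos=23: emit NUM '1' (now at pos=24)
DONE. 7 tokens: [PLUS, NUM, ID, STR, NUM, STR, NUM]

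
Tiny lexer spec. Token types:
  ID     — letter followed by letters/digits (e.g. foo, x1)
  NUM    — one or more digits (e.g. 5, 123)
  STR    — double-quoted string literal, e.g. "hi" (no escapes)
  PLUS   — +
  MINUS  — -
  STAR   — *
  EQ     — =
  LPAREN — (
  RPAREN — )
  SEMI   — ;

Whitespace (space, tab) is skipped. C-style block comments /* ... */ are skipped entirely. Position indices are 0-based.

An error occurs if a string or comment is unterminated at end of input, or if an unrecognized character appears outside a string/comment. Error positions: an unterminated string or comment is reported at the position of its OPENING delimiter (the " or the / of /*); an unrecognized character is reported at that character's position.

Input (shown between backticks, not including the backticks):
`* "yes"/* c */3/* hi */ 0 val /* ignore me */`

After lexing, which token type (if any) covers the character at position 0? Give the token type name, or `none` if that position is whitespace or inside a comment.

Answer: STAR

Derivation:
pos=0: emit STAR '*'
pos=2: enter STRING mode
pos=2: emit STR "yes" (now at pos=7)
pos=7: enter COMMENT mode (saw '/*')
exit COMMENT mode (now at pos=14)
pos=14: emit NUM '3' (now at pos=15)
pos=15: enter COMMENT mode (saw '/*')
exit COMMENT mode (now at pos=23)
pos=24: emit NUM '0' (now at pos=25)
pos=26: emit ID 'val' (now at pos=29)
pos=30: enter COMMENT mode (saw '/*')
exit COMMENT mode (now at pos=45)
DONE. 5 tokens: [STAR, STR, NUM, NUM, ID]
Position 0: char is '*' -> STAR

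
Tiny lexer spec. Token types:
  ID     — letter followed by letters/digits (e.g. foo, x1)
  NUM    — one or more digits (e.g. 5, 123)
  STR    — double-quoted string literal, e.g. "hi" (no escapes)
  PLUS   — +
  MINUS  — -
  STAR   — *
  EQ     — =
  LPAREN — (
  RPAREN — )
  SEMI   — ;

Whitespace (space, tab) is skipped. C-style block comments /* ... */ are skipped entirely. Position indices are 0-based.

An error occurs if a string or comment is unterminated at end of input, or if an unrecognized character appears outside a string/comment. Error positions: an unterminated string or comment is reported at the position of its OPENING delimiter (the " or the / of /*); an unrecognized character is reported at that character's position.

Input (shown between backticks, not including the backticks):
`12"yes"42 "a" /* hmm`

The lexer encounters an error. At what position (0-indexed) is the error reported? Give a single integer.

Answer: 14

Derivation:
pos=0: emit NUM '12' (now at pos=2)
pos=2: enter STRING mode
pos=2: emit STR "yes" (now at pos=7)
pos=7: emit NUM '42' (now at pos=9)
pos=10: enter STRING mode
pos=10: emit STR "a" (now at pos=13)
pos=14: enter COMMENT mode (saw '/*')
pos=14: ERROR — unterminated comment (reached EOF)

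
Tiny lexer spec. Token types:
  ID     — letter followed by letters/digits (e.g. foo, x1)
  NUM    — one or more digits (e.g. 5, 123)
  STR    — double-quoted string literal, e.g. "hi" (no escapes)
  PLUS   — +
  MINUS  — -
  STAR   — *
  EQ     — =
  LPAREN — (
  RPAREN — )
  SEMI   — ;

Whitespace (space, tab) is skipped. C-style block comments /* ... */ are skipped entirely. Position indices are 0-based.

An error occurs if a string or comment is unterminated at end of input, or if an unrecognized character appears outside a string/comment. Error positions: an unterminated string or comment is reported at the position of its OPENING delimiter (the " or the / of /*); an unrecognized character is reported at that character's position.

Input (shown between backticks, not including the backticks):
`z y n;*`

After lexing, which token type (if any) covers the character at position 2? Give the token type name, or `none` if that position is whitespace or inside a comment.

pos=0: emit ID 'z' (now at pos=1)
pos=2: emit ID 'y' (now at pos=3)
pos=4: emit ID 'n' (now at pos=5)
pos=5: emit SEMI ';'
pos=6: emit STAR '*'
DONE. 5 tokens: [ID, ID, ID, SEMI, STAR]
Position 2: char is 'y' -> ID

Answer: ID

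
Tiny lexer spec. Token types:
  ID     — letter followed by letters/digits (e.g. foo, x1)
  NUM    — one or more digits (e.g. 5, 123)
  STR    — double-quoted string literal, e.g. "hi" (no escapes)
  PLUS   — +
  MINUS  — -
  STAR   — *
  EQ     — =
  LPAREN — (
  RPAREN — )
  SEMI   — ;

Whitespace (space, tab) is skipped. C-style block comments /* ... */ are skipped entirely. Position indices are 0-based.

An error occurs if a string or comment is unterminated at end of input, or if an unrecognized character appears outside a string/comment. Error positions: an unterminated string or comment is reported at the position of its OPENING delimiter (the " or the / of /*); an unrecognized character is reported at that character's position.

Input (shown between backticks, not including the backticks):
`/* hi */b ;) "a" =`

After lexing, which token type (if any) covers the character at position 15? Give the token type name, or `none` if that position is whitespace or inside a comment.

pos=0: enter COMMENT mode (saw '/*')
exit COMMENT mode (now at pos=8)
pos=8: emit ID 'b' (now at pos=9)
pos=10: emit SEMI ';'
pos=11: emit RPAREN ')'
pos=13: enter STRING mode
pos=13: emit STR "a" (now at pos=16)
pos=17: emit EQ '='
DONE. 5 tokens: [ID, SEMI, RPAREN, STR, EQ]
Position 15: char is '"' -> STR

Answer: STR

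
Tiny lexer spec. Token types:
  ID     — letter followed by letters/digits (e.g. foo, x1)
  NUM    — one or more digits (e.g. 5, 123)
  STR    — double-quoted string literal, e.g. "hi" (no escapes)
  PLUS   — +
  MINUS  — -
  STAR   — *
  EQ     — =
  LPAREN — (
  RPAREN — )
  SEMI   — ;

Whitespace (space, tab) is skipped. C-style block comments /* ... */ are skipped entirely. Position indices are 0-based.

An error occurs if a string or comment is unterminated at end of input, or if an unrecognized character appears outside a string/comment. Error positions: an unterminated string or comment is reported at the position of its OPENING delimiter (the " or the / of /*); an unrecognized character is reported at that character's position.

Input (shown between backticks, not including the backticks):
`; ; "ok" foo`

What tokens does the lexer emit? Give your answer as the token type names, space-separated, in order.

Answer: SEMI SEMI STR ID

Derivation:
pos=0: emit SEMI ';'
pos=2: emit SEMI ';'
pos=4: enter STRING mode
pos=4: emit STR "ok" (now at pos=8)
pos=9: emit ID 'foo' (now at pos=12)
DONE. 4 tokens: [SEMI, SEMI, STR, ID]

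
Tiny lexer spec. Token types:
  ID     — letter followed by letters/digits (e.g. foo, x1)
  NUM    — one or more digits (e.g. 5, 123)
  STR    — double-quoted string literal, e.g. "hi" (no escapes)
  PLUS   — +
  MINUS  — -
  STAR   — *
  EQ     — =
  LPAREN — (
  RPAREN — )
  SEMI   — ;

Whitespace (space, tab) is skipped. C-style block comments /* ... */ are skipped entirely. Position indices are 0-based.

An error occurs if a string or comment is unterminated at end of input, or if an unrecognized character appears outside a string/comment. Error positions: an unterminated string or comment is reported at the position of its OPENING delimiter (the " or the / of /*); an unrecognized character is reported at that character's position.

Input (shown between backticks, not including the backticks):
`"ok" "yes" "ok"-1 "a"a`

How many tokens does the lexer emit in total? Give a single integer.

pos=0: enter STRING mode
pos=0: emit STR "ok" (now at pos=4)
pos=5: enter STRING mode
pos=5: emit STR "yes" (now at pos=10)
pos=11: enter STRING mode
pos=11: emit STR "ok" (now at pos=15)
pos=15: emit MINUS '-'
pos=16: emit NUM '1' (now at pos=17)
pos=18: enter STRING mode
pos=18: emit STR "a" (now at pos=21)
pos=21: emit ID 'a' (now at pos=22)
DONE. 7 tokens: [STR, STR, STR, MINUS, NUM, STR, ID]

Answer: 7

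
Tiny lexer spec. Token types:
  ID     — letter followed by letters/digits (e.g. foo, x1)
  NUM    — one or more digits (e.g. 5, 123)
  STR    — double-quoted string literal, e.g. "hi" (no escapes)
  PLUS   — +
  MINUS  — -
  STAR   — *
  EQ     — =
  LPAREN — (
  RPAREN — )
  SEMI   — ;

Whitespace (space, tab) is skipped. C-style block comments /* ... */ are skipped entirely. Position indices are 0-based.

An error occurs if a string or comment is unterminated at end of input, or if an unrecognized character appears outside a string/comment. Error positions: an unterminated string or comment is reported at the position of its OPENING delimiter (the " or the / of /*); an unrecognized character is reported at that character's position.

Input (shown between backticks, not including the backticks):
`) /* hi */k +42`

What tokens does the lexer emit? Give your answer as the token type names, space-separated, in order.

Answer: RPAREN ID PLUS NUM

Derivation:
pos=0: emit RPAREN ')'
pos=2: enter COMMENT mode (saw '/*')
exit COMMENT mode (now at pos=10)
pos=10: emit ID 'k' (now at pos=11)
pos=12: emit PLUS '+'
pos=13: emit NUM '42' (now at pos=15)
DONE. 4 tokens: [RPAREN, ID, PLUS, NUM]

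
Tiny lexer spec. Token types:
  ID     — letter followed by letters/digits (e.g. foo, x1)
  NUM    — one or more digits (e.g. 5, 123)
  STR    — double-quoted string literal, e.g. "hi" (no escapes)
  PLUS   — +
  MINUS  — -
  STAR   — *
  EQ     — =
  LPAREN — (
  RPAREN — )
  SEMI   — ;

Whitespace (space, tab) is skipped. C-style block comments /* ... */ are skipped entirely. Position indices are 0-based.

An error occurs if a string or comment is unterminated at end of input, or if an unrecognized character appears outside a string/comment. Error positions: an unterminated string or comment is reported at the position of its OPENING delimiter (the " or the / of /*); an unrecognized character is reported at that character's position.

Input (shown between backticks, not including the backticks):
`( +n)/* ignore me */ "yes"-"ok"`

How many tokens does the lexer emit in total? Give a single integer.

pos=0: emit LPAREN '('
pos=2: emit PLUS '+'
pos=3: emit ID 'n' (now at pos=4)
pos=4: emit RPAREN ')'
pos=5: enter COMMENT mode (saw '/*')
exit COMMENT mode (now at pos=20)
pos=21: enter STRING mode
pos=21: emit STR "yes" (now at pos=26)
pos=26: emit MINUS '-'
pos=27: enter STRING mode
pos=27: emit STR "ok" (now at pos=31)
DONE. 7 tokens: [LPAREN, PLUS, ID, RPAREN, STR, MINUS, STR]

Answer: 7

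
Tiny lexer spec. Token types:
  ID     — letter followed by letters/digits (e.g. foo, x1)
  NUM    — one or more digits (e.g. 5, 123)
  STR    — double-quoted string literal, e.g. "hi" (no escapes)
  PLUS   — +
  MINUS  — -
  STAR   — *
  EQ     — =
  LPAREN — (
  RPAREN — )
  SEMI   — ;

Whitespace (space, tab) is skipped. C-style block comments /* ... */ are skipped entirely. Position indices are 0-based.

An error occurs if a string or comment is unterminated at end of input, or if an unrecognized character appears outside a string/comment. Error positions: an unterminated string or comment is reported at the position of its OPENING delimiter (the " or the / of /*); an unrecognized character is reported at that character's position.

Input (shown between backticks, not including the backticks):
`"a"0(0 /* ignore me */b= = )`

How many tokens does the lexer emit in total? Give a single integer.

pos=0: enter STRING mode
pos=0: emit STR "a" (now at pos=3)
pos=3: emit NUM '0' (now at pos=4)
pos=4: emit LPAREN '('
pos=5: emit NUM '0' (now at pos=6)
pos=7: enter COMMENT mode (saw '/*')
exit COMMENT mode (now at pos=22)
pos=22: emit ID 'b' (now at pos=23)
pos=23: emit EQ '='
pos=25: emit EQ '='
pos=27: emit RPAREN ')'
DONE. 8 tokens: [STR, NUM, LPAREN, NUM, ID, EQ, EQ, RPAREN]

Answer: 8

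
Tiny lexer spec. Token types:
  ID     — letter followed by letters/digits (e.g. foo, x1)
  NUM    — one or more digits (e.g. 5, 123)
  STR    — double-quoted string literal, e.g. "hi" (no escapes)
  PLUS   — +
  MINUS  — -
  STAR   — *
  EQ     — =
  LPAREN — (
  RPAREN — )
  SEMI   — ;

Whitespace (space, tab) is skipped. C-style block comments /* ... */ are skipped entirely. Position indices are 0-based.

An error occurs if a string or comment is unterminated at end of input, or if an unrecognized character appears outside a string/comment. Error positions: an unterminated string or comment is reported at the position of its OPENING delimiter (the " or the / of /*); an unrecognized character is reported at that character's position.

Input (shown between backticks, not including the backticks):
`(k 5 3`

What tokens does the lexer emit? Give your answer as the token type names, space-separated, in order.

pos=0: emit LPAREN '('
pos=1: emit ID 'k' (now at pos=2)
pos=3: emit NUM '5' (now at pos=4)
pos=5: emit NUM '3' (now at pos=6)
DONE. 4 tokens: [LPAREN, ID, NUM, NUM]

Answer: LPAREN ID NUM NUM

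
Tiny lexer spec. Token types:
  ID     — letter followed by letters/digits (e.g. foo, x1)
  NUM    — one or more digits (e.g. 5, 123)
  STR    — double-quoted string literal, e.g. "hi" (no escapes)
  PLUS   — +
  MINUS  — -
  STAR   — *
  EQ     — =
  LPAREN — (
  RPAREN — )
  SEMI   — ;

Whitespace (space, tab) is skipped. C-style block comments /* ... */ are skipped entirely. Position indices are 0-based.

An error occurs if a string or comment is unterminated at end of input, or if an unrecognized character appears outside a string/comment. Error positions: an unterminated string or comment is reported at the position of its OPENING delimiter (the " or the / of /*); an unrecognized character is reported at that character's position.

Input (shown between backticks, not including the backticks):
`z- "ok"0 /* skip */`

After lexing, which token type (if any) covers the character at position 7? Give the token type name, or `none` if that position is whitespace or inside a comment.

Answer: NUM

Derivation:
pos=0: emit ID 'z' (now at pos=1)
pos=1: emit MINUS '-'
pos=3: enter STRING mode
pos=3: emit STR "ok" (now at pos=7)
pos=7: emit NUM '0' (now at pos=8)
pos=9: enter COMMENT mode (saw '/*')
exit COMMENT mode (now at pos=19)
DONE. 4 tokens: [ID, MINUS, STR, NUM]
Position 7: char is '0' -> NUM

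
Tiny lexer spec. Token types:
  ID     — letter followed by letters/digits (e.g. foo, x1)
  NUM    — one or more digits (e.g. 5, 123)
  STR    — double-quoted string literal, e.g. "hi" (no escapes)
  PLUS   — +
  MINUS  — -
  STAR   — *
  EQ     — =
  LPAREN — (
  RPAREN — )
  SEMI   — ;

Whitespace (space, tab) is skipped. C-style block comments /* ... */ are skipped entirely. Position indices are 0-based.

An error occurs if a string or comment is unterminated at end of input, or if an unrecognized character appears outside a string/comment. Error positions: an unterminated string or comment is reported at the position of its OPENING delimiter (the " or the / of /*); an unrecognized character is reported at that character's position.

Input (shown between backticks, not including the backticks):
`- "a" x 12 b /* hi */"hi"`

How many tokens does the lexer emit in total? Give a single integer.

Answer: 6

Derivation:
pos=0: emit MINUS '-'
pos=2: enter STRING mode
pos=2: emit STR "a" (now at pos=5)
pos=6: emit ID 'x' (now at pos=7)
pos=8: emit NUM '12' (now at pos=10)
pos=11: emit ID 'b' (now at pos=12)
pos=13: enter COMMENT mode (saw '/*')
exit COMMENT mode (now at pos=21)
pos=21: enter STRING mode
pos=21: emit STR "hi" (now at pos=25)
DONE. 6 tokens: [MINUS, STR, ID, NUM, ID, STR]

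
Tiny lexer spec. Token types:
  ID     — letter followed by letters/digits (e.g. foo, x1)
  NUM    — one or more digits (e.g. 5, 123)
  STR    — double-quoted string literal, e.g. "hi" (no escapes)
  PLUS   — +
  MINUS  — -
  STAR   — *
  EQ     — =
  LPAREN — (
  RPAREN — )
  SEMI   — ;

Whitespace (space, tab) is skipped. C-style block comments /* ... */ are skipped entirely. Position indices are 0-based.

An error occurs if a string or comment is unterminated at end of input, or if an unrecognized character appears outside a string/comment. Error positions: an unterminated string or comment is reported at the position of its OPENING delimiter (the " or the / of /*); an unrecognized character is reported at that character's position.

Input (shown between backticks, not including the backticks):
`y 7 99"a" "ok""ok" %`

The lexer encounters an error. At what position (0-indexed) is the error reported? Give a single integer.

pos=0: emit ID 'y' (now at pos=1)
pos=2: emit NUM '7' (now at pos=3)
pos=4: emit NUM '99' (now at pos=6)
pos=6: enter STRING mode
pos=6: emit STR "a" (now at pos=9)
pos=10: enter STRING mode
pos=10: emit STR "ok" (now at pos=14)
pos=14: enter STRING mode
pos=14: emit STR "ok" (now at pos=18)
pos=19: ERROR — unrecognized char '%'

Answer: 19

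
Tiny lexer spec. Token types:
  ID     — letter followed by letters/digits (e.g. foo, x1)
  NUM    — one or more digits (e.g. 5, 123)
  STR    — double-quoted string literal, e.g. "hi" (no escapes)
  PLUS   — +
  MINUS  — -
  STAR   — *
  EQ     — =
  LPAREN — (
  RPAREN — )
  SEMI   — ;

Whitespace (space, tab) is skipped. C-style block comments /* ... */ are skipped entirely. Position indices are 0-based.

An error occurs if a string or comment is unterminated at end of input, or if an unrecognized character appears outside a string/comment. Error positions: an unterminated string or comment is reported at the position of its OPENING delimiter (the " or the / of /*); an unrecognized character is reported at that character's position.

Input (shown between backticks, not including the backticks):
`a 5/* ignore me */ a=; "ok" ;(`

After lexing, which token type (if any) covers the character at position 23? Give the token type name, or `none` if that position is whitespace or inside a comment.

pos=0: emit ID 'a' (now at pos=1)
pos=2: emit NUM '5' (now at pos=3)
pos=3: enter COMMENT mode (saw '/*')
exit COMMENT mode (now at pos=18)
pos=19: emit ID 'a' (now at pos=20)
pos=20: emit EQ '='
pos=21: emit SEMI ';'
pos=23: enter STRING mode
pos=23: emit STR "ok" (now at pos=27)
pos=28: emit SEMI ';'
pos=29: emit LPAREN '('
DONE. 8 tokens: [ID, NUM, ID, EQ, SEMI, STR, SEMI, LPAREN]
Position 23: char is '"' -> STR

Answer: STR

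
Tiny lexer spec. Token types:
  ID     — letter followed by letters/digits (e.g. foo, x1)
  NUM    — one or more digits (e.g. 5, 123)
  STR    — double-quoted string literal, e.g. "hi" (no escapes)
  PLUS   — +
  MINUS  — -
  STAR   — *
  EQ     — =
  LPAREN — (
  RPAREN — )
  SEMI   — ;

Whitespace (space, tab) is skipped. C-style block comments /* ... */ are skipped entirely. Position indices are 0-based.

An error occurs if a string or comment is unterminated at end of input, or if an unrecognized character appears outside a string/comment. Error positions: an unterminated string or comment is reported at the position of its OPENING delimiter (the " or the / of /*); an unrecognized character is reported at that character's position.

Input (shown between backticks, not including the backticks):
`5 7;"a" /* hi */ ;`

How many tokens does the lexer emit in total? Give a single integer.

pos=0: emit NUM '5' (now at pos=1)
pos=2: emit NUM '7' (now at pos=3)
pos=3: emit SEMI ';'
pos=4: enter STRING mode
pos=4: emit STR "a" (now at pos=7)
pos=8: enter COMMENT mode (saw '/*')
exit COMMENT mode (now at pos=16)
pos=17: emit SEMI ';'
DONE. 5 tokens: [NUM, NUM, SEMI, STR, SEMI]

Answer: 5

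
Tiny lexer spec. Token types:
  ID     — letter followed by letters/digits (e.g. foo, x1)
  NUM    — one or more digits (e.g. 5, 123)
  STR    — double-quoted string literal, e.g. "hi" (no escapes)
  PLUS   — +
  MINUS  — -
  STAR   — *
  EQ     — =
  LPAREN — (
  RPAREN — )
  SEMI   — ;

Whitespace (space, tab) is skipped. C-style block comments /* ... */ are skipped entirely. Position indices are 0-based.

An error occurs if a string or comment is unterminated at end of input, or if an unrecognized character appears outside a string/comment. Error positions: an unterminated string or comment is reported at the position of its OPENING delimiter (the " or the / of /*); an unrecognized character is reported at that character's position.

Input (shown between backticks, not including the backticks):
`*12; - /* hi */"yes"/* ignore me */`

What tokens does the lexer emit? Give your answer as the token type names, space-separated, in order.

pos=0: emit STAR '*'
pos=1: emit NUM '12' (now at pos=3)
pos=3: emit SEMI ';'
pos=5: emit MINUS '-'
pos=7: enter COMMENT mode (saw '/*')
exit COMMENT mode (now at pos=15)
pos=15: enter STRING mode
pos=15: emit STR "yes" (now at pos=20)
pos=20: enter COMMENT mode (saw '/*')
exit COMMENT mode (now at pos=35)
DONE. 5 tokens: [STAR, NUM, SEMI, MINUS, STR]

Answer: STAR NUM SEMI MINUS STR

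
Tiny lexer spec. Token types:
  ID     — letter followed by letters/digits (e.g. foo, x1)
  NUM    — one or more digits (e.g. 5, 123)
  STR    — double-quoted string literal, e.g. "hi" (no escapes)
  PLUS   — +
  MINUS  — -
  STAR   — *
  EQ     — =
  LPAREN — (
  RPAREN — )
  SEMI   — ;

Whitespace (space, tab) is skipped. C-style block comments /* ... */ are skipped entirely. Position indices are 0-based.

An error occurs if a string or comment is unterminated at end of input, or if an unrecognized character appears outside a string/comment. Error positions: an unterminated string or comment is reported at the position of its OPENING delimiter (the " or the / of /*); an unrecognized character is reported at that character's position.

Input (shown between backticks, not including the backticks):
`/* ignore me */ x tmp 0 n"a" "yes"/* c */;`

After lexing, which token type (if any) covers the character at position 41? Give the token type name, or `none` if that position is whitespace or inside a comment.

pos=0: enter COMMENT mode (saw '/*')
exit COMMENT mode (now at pos=15)
pos=16: emit ID 'x' (now at pos=17)
pos=18: emit ID 'tmp' (now at pos=21)
pos=22: emit NUM '0' (now at pos=23)
pos=24: emit ID 'n' (now at pos=25)
pos=25: enter STRING mode
pos=25: emit STR "a" (now at pos=28)
pos=29: enter STRING mode
pos=29: emit STR "yes" (now at pos=34)
pos=34: enter COMMENT mode (saw '/*')
exit COMMENT mode (now at pos=41)
pos=41: emit SEMI ';'
DONE. 7 tokens: [ID, ID, NUM, ID, STR, STR, SEMI]
Position 41: char is ';' -> SEMI

Answer: SEMI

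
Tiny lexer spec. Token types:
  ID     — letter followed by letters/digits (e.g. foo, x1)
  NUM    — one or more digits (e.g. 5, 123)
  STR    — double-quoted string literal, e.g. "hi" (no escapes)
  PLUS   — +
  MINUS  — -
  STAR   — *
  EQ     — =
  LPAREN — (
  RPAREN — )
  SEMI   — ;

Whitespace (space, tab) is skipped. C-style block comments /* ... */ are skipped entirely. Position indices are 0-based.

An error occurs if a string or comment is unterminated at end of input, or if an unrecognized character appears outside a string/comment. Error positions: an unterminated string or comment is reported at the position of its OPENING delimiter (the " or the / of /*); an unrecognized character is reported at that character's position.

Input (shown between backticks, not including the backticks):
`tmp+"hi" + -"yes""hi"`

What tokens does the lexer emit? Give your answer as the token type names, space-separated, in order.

pos=0: emit ID 'tmp' (now at pos=3)
pos=3: emit PLUS '+'
pos=4: enter STRING mode
pos=4: emit STR "hi" (now at pos=8)
pos=9: emit PLUS '+'
pos=11: emit MINUS '-'
pos=12: enter STRING mode
pos=12: emit STR "yes" (now at pos=17)
pos=17: enter STRING mode
pos=17: emit STR "hi" (now at pos=21)
DONE. 7 tokens: [ID, PLUS, STR, PLUS, MINUS, STR, STR]

Answer: ID PLUS STR PLUS MINUS STR STR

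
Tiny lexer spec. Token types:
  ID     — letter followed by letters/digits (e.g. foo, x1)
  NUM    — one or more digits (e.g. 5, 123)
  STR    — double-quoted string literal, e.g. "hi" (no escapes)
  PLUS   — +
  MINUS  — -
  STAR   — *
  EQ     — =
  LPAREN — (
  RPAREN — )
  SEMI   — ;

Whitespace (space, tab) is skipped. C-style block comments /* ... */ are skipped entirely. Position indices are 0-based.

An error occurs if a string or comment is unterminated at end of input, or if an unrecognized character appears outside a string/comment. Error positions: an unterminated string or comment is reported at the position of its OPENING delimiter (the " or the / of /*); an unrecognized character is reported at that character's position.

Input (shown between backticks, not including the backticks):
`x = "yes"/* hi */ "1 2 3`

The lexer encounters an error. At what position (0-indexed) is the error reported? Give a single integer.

Answer: 18

Derivation:
pos=0: emit ID 'x' (now at pos=1)
pos=2: emit EQ '='
pos=4: enter STRING mode
pos=4: emit STR "yes" (now at pos=9)
pos=9: enter COMMENT mode (saw '/*')
exit COMMENT mode (now at pos=17)
pos=18: enter STRING mode
pos=18: ERROR — unterminated string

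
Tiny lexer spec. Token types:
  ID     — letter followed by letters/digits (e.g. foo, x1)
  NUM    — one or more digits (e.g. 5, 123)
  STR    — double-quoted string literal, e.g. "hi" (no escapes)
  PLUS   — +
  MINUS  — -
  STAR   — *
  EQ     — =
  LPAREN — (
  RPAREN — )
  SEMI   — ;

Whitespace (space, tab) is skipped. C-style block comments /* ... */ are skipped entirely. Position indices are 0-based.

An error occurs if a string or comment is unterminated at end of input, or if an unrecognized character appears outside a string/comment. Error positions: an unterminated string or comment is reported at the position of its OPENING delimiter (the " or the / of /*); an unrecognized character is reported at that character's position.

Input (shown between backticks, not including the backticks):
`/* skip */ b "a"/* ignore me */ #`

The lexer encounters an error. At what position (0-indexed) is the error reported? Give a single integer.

Answer: 32

Derivation:
pos=0: enter COMMENT mode (saw '/*')
exit COMMENT mode (now at pos=10)
pos=11: emit ID 'b' (now at pos=12)
pos=13: enter STRING mode
pos=13: emit STR "a" (now at pos=16)
pos=16: enter COMMENT mode (saw '/*')
exit COMMENT mode (now at pos=31)
pos=32: ERROR — unrecognized char '#'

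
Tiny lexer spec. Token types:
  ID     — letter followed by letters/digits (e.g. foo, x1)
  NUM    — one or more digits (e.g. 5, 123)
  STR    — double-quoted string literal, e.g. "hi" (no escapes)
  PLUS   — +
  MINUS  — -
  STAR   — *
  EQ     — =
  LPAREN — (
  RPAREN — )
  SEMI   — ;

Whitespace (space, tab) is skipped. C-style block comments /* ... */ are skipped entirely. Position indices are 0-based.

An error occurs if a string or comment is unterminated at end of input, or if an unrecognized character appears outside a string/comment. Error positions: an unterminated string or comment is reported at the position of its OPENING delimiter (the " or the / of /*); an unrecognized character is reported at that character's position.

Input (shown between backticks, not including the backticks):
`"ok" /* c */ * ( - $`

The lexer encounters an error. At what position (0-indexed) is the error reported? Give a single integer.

Answer: 19

Derivation:
pos=0: enter STRING mode
pos=0: emit STR "ok" (now at pos=4)
pos=5: enter COMMENT mode (saw '/*')
exit COMMENT mode (now at pos=12)
pos=13: emit STAR '*'
pos=15: emit LPAREN '('
pos=17: emit MINUS '-'
pos=19: ERROR — unrecognized char '$'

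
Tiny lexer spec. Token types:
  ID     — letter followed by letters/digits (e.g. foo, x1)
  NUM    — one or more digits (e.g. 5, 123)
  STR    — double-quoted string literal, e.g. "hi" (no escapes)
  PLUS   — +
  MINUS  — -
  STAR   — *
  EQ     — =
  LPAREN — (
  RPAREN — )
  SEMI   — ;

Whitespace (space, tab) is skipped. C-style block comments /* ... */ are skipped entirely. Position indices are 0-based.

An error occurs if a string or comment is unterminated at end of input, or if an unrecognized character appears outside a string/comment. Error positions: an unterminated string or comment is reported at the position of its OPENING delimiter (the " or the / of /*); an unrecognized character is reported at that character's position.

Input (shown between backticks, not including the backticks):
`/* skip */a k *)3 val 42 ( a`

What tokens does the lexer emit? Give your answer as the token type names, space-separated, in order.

Answer: ID ID STAR RPAREN NUM ID NUM LPAREN ID

Derivation:
pos=0: enter COMMENT mode (saw '/*')
exit COMMENT mode (now at pos=10)
pos=10: emit ID 'a' (now at pos=11)
pos=12: emit ID 'k' (now at pos=13)
pos=14: emit STAR '*'
pos=15: emit RPAREN ')'
pos=16: emit NUM '3' (now at pos=17)
pos=18: emit ID 'val' (now at pos=21)
pos=22: emit NUM '42' (now at pos=24)
pos=25: emit LPAREN '('
pos=27: emit ID 'a' (now at pos=28)
DONE. 9 tokens: [ID, ID, STAR, RPAREN, NUM, ID, NUM, LPAREN, ID]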